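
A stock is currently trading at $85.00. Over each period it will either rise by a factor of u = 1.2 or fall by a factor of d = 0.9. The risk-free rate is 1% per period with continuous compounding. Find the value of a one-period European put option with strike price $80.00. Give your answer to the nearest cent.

$2.19

Risk-neutral probability p = (e^0.01 − 0.9)/(1.2 − 0.9) = 0.1101/0.3000 = 0.3668
Terminal stock prices: S_u = 102, S_d = 76.5
Terminal payoffs (K − S): max(-22, 0) = 0, max(3.5, 0) = 3.5
Node 0 (S = 85): V_0 = e^(−0.01)·[0.3668·0.0000 + 0.6332·3.5000] = 2.1940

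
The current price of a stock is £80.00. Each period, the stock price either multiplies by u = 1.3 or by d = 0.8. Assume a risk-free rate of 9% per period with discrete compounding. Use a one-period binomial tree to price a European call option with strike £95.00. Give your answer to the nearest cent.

Risk-neutral probability p = (1 + 0.09 − 0.8)/(1.3 − 0.8) = 0.2900/0.5000 = 0.5800
Terminal stock prices: S_u = 104, S_d = 64
Terminal payoffs (S − K): max(9, 0) = 9, max(-31, 0) = 0
Node 0 (S = 80): V_0 = 1/1.09·[0.5800·9.0000 + 0.4200·0.0000] = 4.7890

£4.79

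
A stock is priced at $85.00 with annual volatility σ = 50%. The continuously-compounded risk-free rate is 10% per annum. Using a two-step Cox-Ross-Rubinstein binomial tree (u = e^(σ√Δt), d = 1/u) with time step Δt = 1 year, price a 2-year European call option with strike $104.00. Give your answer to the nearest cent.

$23.81

CRR parameters: u = e^(σ√Δt) = e^(0.5·√1) = 1.6487, d = 1/u = 0.6065
Per-period rate: rΔt = 0.1·1 = 0.1, so R = e^0.1 = 1.1052
Risk-neutral probability p = (e^0.1 − 0.6065)/(1.6487 − 0.6065) = 0.4986/1.0422 = 0.4785
Terminal stock prices: S_uu = 231.1, S_ud = 85, S_dd = 31.27
Terminal payoffs (S − K): max(127.1, 0) = 127.1, max(-19, 0) = 0, max(-72.73, 0) = 0
Node u (S = 140.1): V_u = e^(−0.1)·[0.4785·127.0540 + 0.5215·0.0000] = 55.0046
Node d (S = 51.56): V_d = e^(−0.1)·[0.4785·0.0000 + 0.5215·0.0000] = 0.0000
Node 0 (S = 85): V_0 = e^(−0.1)·[0.4785·55.0046 + 0.5215·0.0000] = 23.8128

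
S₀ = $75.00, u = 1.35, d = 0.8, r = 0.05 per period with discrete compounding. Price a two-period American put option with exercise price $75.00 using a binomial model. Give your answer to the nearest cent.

Risk-neutral probability p = (1 + 0.05 − 0.8)/(1.35 − 0.8) = 0.2500/0.5500 = 0.4545
Terminal stock prices: S_uu = 136.7, S_ud = 81, S_dd = 48
Terminal payoffs (K − S): max(-61.69, 0) = 0, max(-6, 0) = 0, max(27, 0) = 27
Node u (S = 101.2): continuation = 1/1.05·[0.4545·0.0000 + 0.5455·0.0000] = 0.0000; exercise value = 0.0000 ≤ continuation, so V_u = 0.0000
Node d (S = 60): continuation = 1/1.05·[0.4545·0.0000 + 0.5455·27.0000] = 14.0260; exercise value = 15.0000 > continuation, so V_d = 15.0000 (exercise)
Node 0 (S = 75): continuation = 1/1.05·[0.4545·0.0000 + 0.5455·15.0000] = 7.7922; exercise value = 0.0000 ≤ continuation, so V_0 = 7.7922

$7.79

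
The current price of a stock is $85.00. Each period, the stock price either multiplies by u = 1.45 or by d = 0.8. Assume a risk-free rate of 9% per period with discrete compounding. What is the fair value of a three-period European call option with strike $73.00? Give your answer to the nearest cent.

$32.50

Risk-neutral probability p = (1 + 0.09 − 0.8)/(1.45 − 0.8) = 0.2900/0.6500 = 0.4462
Terminal stock prices: S_uuu = 259.1, S_uud = 143, S_udd = 78.88, S_ddd = 43.52
Terminal payoffs (S − K): max(186.1, 0) = 186.1, max(69.97, 0) = 69.97, max(5.88, 0) = 5.88, max(-29.48, 0) = 0
Node uu (S = 178.7): V_uu = 1/1.09·[0.4462·186.1331 + 0.5538·69.9700] = 111.7400
Node ud (S = 98.6): V_ud = 1/1.09·[0.4462·69.9700 + 0.5538·5.8800] = 31.6275
Node dd (S = 54.4): V_dd = 1/1.09·[0.4462·5.8800 + 0.5538·0.0000] = 2.4068
Node u (S = 123.2): V_u = 1/1.09·[0.4462·111.7400 + 0.5538·31.6275] = 61.8074
Node d (S = 68): V_d = 1/1.09·[0.4462·31.6275 + 0.5538·2.4068] = 14.1686
Node 0 (S = 85): V_0 = 1/1.09·[0.4462·61.8074 + 0.5538·14.1686] = 32.4980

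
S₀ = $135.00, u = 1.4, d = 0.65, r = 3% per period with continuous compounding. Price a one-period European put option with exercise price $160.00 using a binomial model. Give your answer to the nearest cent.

Risk-neutral probability p = (e^0.03 − 0.65)/(1.4 − 0.65) = 0.3805/0.7500 = 0.5073
Terminal stock prices: S_u = 189, S_d = 87.75
Terminal payoffs (K − S): max(-29, 0) = 0, max(72.25, 0) = 72.25
Node 0 (S = 135): V_0 = e^(−0.03)·[0.5073·0.0000 + 0.4927·72.2500] = 34.5474

$34.55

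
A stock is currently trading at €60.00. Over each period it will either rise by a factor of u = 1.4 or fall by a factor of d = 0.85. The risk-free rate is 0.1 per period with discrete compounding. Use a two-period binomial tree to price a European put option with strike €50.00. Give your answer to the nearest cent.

€1.64

Risk-neutral probability p = (1 + 0.1 − 0.85)/(1.4 − 0.85) = 0.2500/0.5500 = 0.4545
Terminal stock prices: S_uu = 117.6, S_ud = 71.4, S_dd = 43.35
Terminal payoffs (K − S): max(-67.6, 0) = 0, max(-21.4, 0) = 0, max(6.65, 0) = 6.65
Node u (S = 84): V_u = 1/1.1·[0.4545·0.0000 + 0.5455·0.0000] = 0.0000
Node d (S = 51): V_d = 1/1.1·[0.4545·0.0000 + 0.5455·6.6500] = 3.2975
Node 0 (S = 60): V_0 = 1/1.1·[0.4545·0.0000 + 0.5455·3.2975] = 1.6351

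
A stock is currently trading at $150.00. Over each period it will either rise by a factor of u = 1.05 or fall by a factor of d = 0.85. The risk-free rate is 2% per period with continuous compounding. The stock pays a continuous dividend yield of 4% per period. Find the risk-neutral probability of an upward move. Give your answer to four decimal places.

p = 0.6510

Per-period risk-free factor R = e^0.02 = 1.0202; dividend-adjusted growth = e^(0.02−0.04) = 0.9802.
Risk-neutral probability p = (0.9802 − 0.85)/(1.05 − 0.85) = 0.1302/0.2000 = 0.6510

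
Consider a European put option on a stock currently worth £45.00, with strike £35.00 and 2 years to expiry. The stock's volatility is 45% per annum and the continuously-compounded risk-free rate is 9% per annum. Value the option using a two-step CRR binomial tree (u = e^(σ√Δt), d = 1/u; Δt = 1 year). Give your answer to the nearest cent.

£3.62

CRR parameters: u = e^(σ√Δt) = e^(0.45·√1) = 1.5683, d = 1/u = 0.6376
Per-period rate: rΔt = 0.09·1 = 0.09, so R = e^0.09 = 1.0942
Risk-neutral probability p = (e^0.09 − 0.6376)/(1.5683 − 0.6376) = 0.4565/0.9307 = 0.4905
Terminal stock prices: S_uu = 110.7, S_ud = 45, S_dd = 18.3
Terminal payoffs (K − S): max(-75.68, 0) = 0, max(-10, 0) = 0, max(16.7, 0) = 16.7
Node u (S = 70.57): V_u = e^(−0.09)·[0.4905·0.0000 + 0.5095·0.0000] = 0.0000
Node d (S = 28.69): V_d = e^(−0.09)·[0.4905·0.0000 + 0.5095·16.7044] = 7.7776
Node 0 (S = 45): V_0 = e^(−0.09)·[0.4905·0.0000 + 0.5095·7.7776] = 3.6213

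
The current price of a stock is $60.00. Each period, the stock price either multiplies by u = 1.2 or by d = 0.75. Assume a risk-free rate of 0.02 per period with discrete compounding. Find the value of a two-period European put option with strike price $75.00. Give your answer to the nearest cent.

Risk-neutral probability p = (1 + 0.02 − 0.75)/(1.2 − 0.75) = 0.2700/0.4500 = 0.6000
Terminal stock prices: S_uu = 86.4, S_ud = 54, S_dd = 33.75
Terminal payoffs (K − S): max(-11.4, 0) = 0, max(21, 0) = 21, max(41.25, 0) = 41.25
Node u (S = 72): V_u = 1/1.02·[0.6000·0.0000 + 0.4000·21.0000] = 8.2353
Node d (S = 45): V_d = 1/1.02·[0.6000·21.0000 + 0.4000·41.2500] = 28.5294
Node 0 (S = 60): V_0 = 1/1.02·[0.6000·8.2353 + 0.4000·28.5294] = 16.0323

$16.03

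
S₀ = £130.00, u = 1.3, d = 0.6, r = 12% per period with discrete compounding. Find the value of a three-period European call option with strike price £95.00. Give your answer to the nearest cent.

Risk-neutral probability p = (1 + 0.12 − 0.6)/(1.3 − 0.6) = 0.5200/0.7000 = 0.7429
Terminal stock prices: S_uuu = 285.6, S_uud = 131.8, S_udd = 60.84, S_ddd = 28.08
Terminal payoffs (S − K): max(190.6, 0) = 190.6, max(36.82, 0) = 36.82, max(-34.16, 0) = 0, max(-66.92, 0) = 0
Node uu (S = 219.7): V_uu = 1/1.12·[0.7429·190.6100 + 0.2571·36.8200] = 134.8786
Node ud (S = 101.4): V_ud = 1/1.12·[0.7429·36.8200 + 0.2571·0.0000] = 24.4214
Node dd (S = 46.8): V_dd = 1/1.12·[0.7429·0.0000 + 0.2571·0.0000] = 0.0000
Node u (S = 169): V_u = 1/1.12·[0.7429·134.8786 + 0.2571·24.4214] = 95.0672
Node d (S = 78): V_d = 1/1.12·[0.7429·24.4214 + 0.2571·0.0000] = 16.1979
Node 0 (S = 130): V_0 = 1/1.12·[0.7429·95.0672 + 0.2571·16.1979] = 66.7737

£66.77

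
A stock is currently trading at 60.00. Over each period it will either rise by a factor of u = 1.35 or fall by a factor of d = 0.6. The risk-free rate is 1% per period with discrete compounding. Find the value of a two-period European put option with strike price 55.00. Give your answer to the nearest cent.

9.84

Risk-neutral probability p = (1 + 0.01 − 0.6)/(1.35 − 0.6) = 0.4100/0.7500 = 0.5467
Terminal stock prices: S_uu = 109.4, S_ud = 48.6, S_dd = 21.6
Terminal payoffs (K − S): max(-54.35, 0) = 0, max(6.4, 0) = 6.4, max(33.4, 0) = 33.4
Node u (S = 81): V_u = 1/1.01·[0.5467·0.0000 + 0.4533·6.4000] = 2.8726
Node d (S = 36): V_d = 1/1.01·[0.5467·6.4000 + 0.4533·33.4000] = 18.4554
Node 0 (S = 60): V_0 = 1/1.01·[0.5467·2.8726 + 0.4533·18.4554] = 9.8384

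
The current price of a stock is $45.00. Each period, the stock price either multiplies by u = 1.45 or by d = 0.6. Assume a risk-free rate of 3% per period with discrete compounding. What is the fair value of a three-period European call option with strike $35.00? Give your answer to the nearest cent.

Risk-neutral probability p = (1 + 0.03 − 0.6)/(1.45 − 0.6) = 0.4300/0.8500 = 0.5059
Terminal stock prices: S_uuu = 137.2, S_uud = 56.77, S_udd = 23.49, S_ddd = 9.72
Terminal payoffs (S − K): max(102.2, 0) = 102.2, max(21.77, 0) = 21.77, max(-11.51, 0) = 0, max(-25.28, 0) = 0
Node uu (S = 94.61): V_uu = 1/1.03·[0.5059·102.1881 + 0.4941·21.7675] = 60.6319
Node ud (S = 39.15): V_ud = 1/1.03·[0.5059·21.7675 + 0.4941·0.0000] = 10.6911
Node dd (S = 16.2): V_dd = 1/1.03·[0.5059·0.0000 + 0.4941·0.0000] = 0.0000
Node u (S = 65.25): V_u = 1/1.03·[0.5059·60.6319 + 0.4941·10.6911] = 34.9080
Node d (S = 27): V_d = 1/1.03·[0.5059·10.6911 + 0.4941·0.0000] = 5.2509
Node 0 (S = 45): V_0 = 1/1.03·[0.5059·34.9080 + 0.4941·5.2509] = 19.6640

$19.66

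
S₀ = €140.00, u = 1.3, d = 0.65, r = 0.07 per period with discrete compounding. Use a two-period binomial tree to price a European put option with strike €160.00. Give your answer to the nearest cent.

€27.68

Risk-neutral probability p = (1 + 0.07 − 0.65)/(1.3 − 0.65) = 0.4200/0.6500 = 0.6462
Terminal stock prices: S_uu = 236.6, S_ud = 118.3, S_dd = 59.15
Terminal payoffs (K − S): max(-76.6, 0) = 0, max(41.7, 0) = 41.7, max(100.8, 0) = 100.8
Node u (S = 182): V_u = 1/1.07·[0.6462·0.0000 + 0.3538·41.7000] = 13.7901
Node d (S = 91): V_d = 1/1.07·[0.6462·41.7000 + 0.3538·100.8500] = 58.5327
Node 0 (S = 140): V_0 = 1/1.07·[0.6462·13.7901 + 0.3538·58.5327] = 27.6842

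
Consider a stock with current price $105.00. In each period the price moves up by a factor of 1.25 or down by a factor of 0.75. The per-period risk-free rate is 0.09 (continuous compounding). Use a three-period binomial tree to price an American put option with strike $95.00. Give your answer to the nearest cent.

Risk-neutral probability p = (e^0.09 − 0.75)/(1.25 − 0.75) = 0.3442/0.5000 = 0.6883
Terminal stock prices: S_uuu = 205.1, S_uud = 123, S_udd = 73.83, S_ddd = 44.3
Terminal payoffs (K − S): max(-110.1, 0) = 0, max(-28.05, 0) = 0, max(21.17, 0) = 21.17, max(50.7, 0) = 50.7
Node uu (S = 164.1): continuation = e^(−0.09)·[0.6883·0.0000 + 0.3117·0.0000] = 0.0000; exercise value = 0.0000 ≤ continuation, so V_uu = 0.0000
Node ud (S = 98.44): continuation = e^(−0.09)·[0.6883·0.0000 + 0.3117·21.1719] = 6.0303; exercise value = 0.0000 ≤ continuation, so V_ud = 6.0303
Node dd (S = 59.06): continuation = e^(−0.09)·[0.6883·21.1719 + 0.3117·50.7031] = 27.7610; exercise value = 35.9375 > continuation, so V_dd = 35.9375 (exercise)
Node u (S = 131.2): continuation = e^(−0.09)·[0.6883·0.0000 + 0.3117·6.0303] = 1.7176; exercise value = 0.0000 ≤ continuation, so V_u = 1.7176
Node d (S = 78.75): continuation = e^(−0.09)·[0.6883·6.0303 + 0.3117·35.9375] = 14.0297; exercise value = 16.2500 > continuation, so V_d = 16.2500 (exercise)
Node 0 (S = 105): continuation = e^(−0.09)·[0.6883·1.7176 + 0.3117·16.2500] = 5.7090; exercise value = 0.0000 ≤ continuation, so V_0 = 5.7090

$5.71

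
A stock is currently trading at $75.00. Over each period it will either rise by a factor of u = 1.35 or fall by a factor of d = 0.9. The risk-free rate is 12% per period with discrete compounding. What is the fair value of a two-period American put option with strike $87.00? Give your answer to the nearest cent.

$12.00

Risk-neutral probability p = (1 + 0.12 − 0.9)/(1.35 − 0.9) = 0.2200/0.4500 = 0.4889
Terminal stock prices: S_uu = 136.7, S_ud = 91.12, S_dd = 60.75
Terminal payoffs (K − S): max(-49.69, 0) = 0, max(-4.125, 0) = 0, max(26.25, 0) = 26.25
Node u (S = 101.2): continuation = 1/1.12·[0.4889·0.0000 + 0.5111·0.0000] = 0.0000; exercise value = 0.0000 ≤ continuation, so V_u = 0.0000
Node d (S = 67.5): continuation = 1/1.12·[0.4889·0.0000 + 0.5111·26.2500] = 11.9792; exercise value = 19.5000 > continuation, so V_d = 19.5000 (exercise)
Node 0 (S = 75): continuation = 1/1.12·[0.4889·0.0000 + 0.5111·19.5000] = 8.8988; exercise value = 12.0000 > continuation, so V_0 = 12.0000 (exercise)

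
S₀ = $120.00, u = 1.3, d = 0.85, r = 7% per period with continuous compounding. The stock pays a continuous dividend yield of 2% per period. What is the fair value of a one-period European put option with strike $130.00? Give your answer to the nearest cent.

$14.43

Per-period risk-free factor R = e^0.07 = 1.0725; dividend-adjusted growth = e^(0.07−0.02) = 1.0513.
Risk-neutral probability p = (1.0513 − 0.85)/(1.3 − 0.85) = 0.2013/0.4500 = 0.4473
Terminal stock prices: S_u = 156, S_d = 102
Terminal payoffs (K − S): max(-26, 0) = 0, max(28, 0) = 28
Node 0 (S = 120): V_0 = e^(−0.07)·[0.4473·0.0000 + 0.5527·28.0000] = 14.4302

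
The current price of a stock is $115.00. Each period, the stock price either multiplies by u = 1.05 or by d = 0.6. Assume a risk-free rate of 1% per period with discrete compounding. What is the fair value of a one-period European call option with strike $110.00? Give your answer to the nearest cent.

Risk-neutral probability p = (1 + 0.01 − 0.6)/(1.05 − 0.6) = 0.4100/0.4500 = 0.9111
Terminal stock prices: S_u = 120.8, S_d = 69
Terminal payoffs (S − K): max(10.75, 0) = 10.75, max(-41, 0) = 0
Node 0 (S = 115): V_0 = 1/1.01·[0.9111·10.7500 + 0.0889·0.0000] = 9.6975

$9.70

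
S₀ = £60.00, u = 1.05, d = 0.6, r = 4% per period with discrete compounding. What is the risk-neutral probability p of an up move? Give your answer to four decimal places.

p = 0.9778

Risk-neutral probability p = (1 + 0.04 − 0.6)/(1.05 − 0.6) = 0.4400/0.4500 = 0.9778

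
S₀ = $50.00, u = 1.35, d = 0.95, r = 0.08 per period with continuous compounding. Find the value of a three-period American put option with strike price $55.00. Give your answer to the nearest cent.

$5.00

Risk-neutral probability p = (e^0.08 − 0.95)/(1.35 − 0.95) = 0.1333/0.4000 = 0.3332
Terminal stock prices: S_uuu = 123, S_uud = 86.57, S_udd = 60.92, S_ddd = 42.87
Terminal payoffs (K − S): max(-68.02, 0) = 0, max(-31.57, 0) = 0, max(-5.919, 0) = 0, max(12.13, 0) = 12.13
Node uu (S = 91.13): continuation = e^(−0.08)·[0.3332·0.0000 + 0.6668·0.0000] = 0.0000; exercise value = 0.0000 ≤ continuation, so V_uu = 0.0000
Node ud (S = 64.12): continuation = e^(−0.08)·[0.3332·0.0000 + 0.6668·0.0000] = 0.0000; exercise value = 0.0000 ≤ continuation, so V_ud = 0.0000
Node dd (S = 45.12): continuation = e^(−0.08)·[0.3332·0.0000 + 0.6668·12.1313] = 7.4670; exercise value = 9.8750 > continuation, so V_dd = 9.8750 (exercise)
Node u (S = 67.5): continuation = e^(−0.08)·[0.3332·0.0000 + 0.6668·0.0000] = 0.0000; exercise value = 0.0000 ≤ continuation, so V_u = 0.0000
Node d (S = 47.5): continuation = e^(−0.08)·[0.3332·0.0000 + 0.6668·9.8750] = 6.0782; exercise value = 7.5000 > continuation, so V_d = 7.5000 (exercise)
Node 0 (S = 50): continuation = e^(−0.08)·[0.3332·0.0000 + 0.6668·7.5000] = 4.6164; exercise value = 5.0000 > continuation, so V_0 = 5.0000 (exercise)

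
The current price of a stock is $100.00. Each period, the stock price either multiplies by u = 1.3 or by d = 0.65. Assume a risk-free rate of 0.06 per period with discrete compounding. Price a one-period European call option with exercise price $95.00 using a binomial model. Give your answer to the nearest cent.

Risk-neutral probability p = (1 + 0.06 − 0.65)/(1.3 − 0.65) = 0.4100/0.6500 = 0.6308
Terminal stock prices: S_u = 130, S_d = 65
Terminal payoffs (S − K): max(35, 0) = 35, max(-30, 0) = 0
Node 0 (S = 100): V_0 = 1/1.06·[0.6308·35.0000 + 0.3692·0.0000] = 20.8273

$20.83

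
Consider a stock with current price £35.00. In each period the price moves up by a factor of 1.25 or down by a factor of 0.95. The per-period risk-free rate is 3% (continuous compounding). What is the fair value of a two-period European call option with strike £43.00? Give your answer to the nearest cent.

Risk-neutral probability p = (e^0.03 − 0.95)/(1.25 − 0.95) = 0.0805/0.3000 = 0.2682
Terminal stock prices: S_uu = 54.69, S_ud = 41.56, S_dd = 31.59
Terminal payoffs (S − K): max(11.69, 0) = 11.69, max(-1.438, 0) = 0, max(-11.41, 0) = 0
Node u (S = 43.75): V_u = e^(−0.03)·[0.2682·11.6875 + 0.7318·0.0000] = 3.0417
Node d (S = 33.25): V_d = e^(−0.03)·[0.2682·0.0000 + 0.7318·0.0000] = 0.0000
Node 0 (S = 35): V_0 = e^(−0.03)·[0.2682·3.0417 + 0.7318·0.0000] = 0.7916

£0.79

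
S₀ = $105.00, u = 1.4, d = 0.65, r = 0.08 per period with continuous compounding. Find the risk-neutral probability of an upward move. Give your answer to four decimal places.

p = 0.5777

Risk-neutral probability p = (e^0.08 − 0.65)/(1.4 − 0.65) = 0.4333/0.7500 = 0.5777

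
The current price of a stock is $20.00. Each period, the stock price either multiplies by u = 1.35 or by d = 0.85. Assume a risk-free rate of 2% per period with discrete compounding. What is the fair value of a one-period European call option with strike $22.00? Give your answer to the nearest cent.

$1.67

Risk-neutral probability p = (1 + 0.02 − 0.85)/(1.35 − 0.85) = 0.1700/0.5000 = 0.3400
Terminal stock prices: S_u = 27, S_d = 17
Terminal payoffs (S − K): max(5, 0) = 5, max(-5, 0) = 0
Node 0 (S = 20): V_0 = 1/1.02·[0.3400·5.0000 + 0.6600·0.0000] = 1.6667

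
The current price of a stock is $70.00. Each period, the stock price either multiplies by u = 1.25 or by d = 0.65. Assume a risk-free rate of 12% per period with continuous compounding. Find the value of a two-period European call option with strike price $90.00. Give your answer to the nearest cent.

Risk-neutral probability p = (e^0.12 − 0.65)/(1.25 − 0.65) = 0.4775/0.6000 = 0.7958
Terminal stock prices: S_uu = 109.4, S_ud = 56.88, S_dd = 29.58
Terminal payoffs (S − K): max(19.38, 0) = 19.38, max(-33.12, 0) = 0, max(-60.42, 0) = 0
Node u (S = 87.5): V_u = e^(−0.12)·[0.7958·19.3750 + 0.2042·0.0000] = 13.6756
Node d (S = 45.5): V_d = e^(−0.12)·[0.7958·0.0000 + 0.2042·0.0000] = 0.0000
Node 0 (S = 70): V_0 = e^(−0.12)·[0.7958·13.6756 + 0.2042·0.0000] = 9.6527

$9.65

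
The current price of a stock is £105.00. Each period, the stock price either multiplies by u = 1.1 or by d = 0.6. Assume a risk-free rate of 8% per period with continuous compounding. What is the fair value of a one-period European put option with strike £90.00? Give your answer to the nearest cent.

£0.83

Risk-neutral probability p = (e^0.08 − 0.6)/(1.1 − 0.6) = 0.4833/0.5000 = 0.9666
Terminal stock prices: S_u = 115.5, S_d = 63
Terminal payoffs (K − S): max(-25.5, 0) = 0, max(27, 0) = 27
Node 0 (S = 105): V_0 = e^(−0.08)·[0.9666·0.0000 + 0.0334·27.0000] = 0.8331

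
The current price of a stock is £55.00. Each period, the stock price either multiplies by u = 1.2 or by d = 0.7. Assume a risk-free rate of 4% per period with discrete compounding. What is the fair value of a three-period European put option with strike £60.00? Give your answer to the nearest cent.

£8.13

Risk-neutral probability p = (1 + 0.04 − 0.7)/(1.2 − 0.7) = 0.3400/0.5000 = 0.6800
Terminal stock prices: S_uuu = 95.04, S_uud = 55.44, S_udd = 32.34, S_ddd = 18.86
Terminal payoffs (K − S): max(-35.04, 0) = 0, max(4.56, 0) = 4.56, max(27.66, 0) = 27.66, max(41.14, 0) = 41.14
Node uu (S = 79.2): V_uu = 1/1.04·[0.6800·0.0000 + 0.3200·4.5600] = 1.4031
Node ud (S = 46.2): V_ud = 1/1.04·[0.6800·4.5600 + 0.3200·27.6600] = 11.4923
Node dd (S = 26.95): V_dd = 1/1.04·[0.6800·27.6600 + 0.3200·41.1350] = 30.7423
Node u (S = 66): V_u = 1/1.04·[0.6800·1.4031 + 0.3200·11.4923] = 4.4535
Node d (S = 38.5): V_d = 1/1.04·[0.6800·11.4923 + 0.3200·30.7423] = 16.9734
Node 0 (S = 55): V_0 = 1/1.04·[0.6800·4.4535 + 0.3200·16.9734] = 8.1345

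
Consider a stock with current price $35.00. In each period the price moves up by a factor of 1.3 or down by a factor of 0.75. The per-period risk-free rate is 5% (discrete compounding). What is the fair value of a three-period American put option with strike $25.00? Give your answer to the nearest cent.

$1.00

Risk-neutral probability p = (1 + 0.05 − 0.75)/(1.3 − 0.75) = 0.3000/0.5500 = 0.5455
Terminal stock prices: S_uuu = 76.89, S_uud = 44.36, S_udd = 25.59, S_ddd = 14.77
Terminal payoffs (K − S): max(-51.89, 0) = 0, max(-19.36, 0) = 0, max(-0.5938, 0) = 0, max(10.23, 0) = 10.23
Node uu (S = 59.15): continuation = 1/1.05·[0.5455·0.0000 + 0.4545·0.0000] = 0.0000; exercise value = 0.0000 ≤ continuation, so V_uu = 0.0000
Node ud (S = 34.12): continuation = 1/1.05·[0.5455·0.0000 + 0.4545·0.0000] = 0.0000; exercise value = 0.0000 ≤ continuation, so V_ud = 0.0000
Node dd (S = 19.69): continuation = 1/1.05·[0.5455·0.0000 + 0.4545·10.2344] = 4.4305; exercise value = 5.3125 > continuation, so V_dd = 5.3125 (exercise)
Node u (S = 45.5): continuation = 1/1.05·[0.5455·0.0000 + 0.4545·0.0000] = 0.0000; exercise value = 0.0000 ≤ continuation, so V_u = 0.0000
Node d (S = 26.25): continuation = 1/1.05·[0.5455·0.0000 + 0.4545·5.3125] = 2.2998; exercise value = 0.0000 ≤ continuation, so V_d = 2.2998
Node 0 (S = 35): continuation = 1/1.05·[0.5455·0.0000 + 0.4545·2.2998] = 0.9956; exercise value = 0.0000 ≤ continuation, so V_0 = 0.9956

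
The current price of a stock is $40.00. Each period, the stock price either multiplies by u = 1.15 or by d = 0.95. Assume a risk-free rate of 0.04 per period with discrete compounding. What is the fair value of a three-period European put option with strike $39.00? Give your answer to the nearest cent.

$0.70

Risk-neutral probability p = (1 + 0.04 − 0.95)/(1.15 − 0.95) = 0.0900/0.2000 = 0.4500
Terminal stock prices: S_uuu = 60.83, S_uud = 50.25, S_udd = 41.52, S_ddd = 34.29
Terminal payoffs (K − S): max(-21.83, 0) = 0, max(-11.25, 0) = 0, max(-2.515, 0) = 0, max(4.705, 0) = 4.705
Node uu (S = 52.9): V_uu = 1/1.04·[0.4500·0.0000 + 0.5500·0.0000] = 0.0000
Node ud (S = 43.7): V_ud = 1/1.04·[0.4500·0.0000 + 0.5500·0.0000] = 0.0000
Node dd (S = 36.1): V_dd = 1/1.04·[0.4500·0.0000 + 0.5500·4.7050] = 2.4882
Node u (S = 46): V_u = 1/1.04·[0.4500·0.0000 + 0.5500·0.0000] = 0.0000
Node d (S = 38): V_d = 1/1.04·[0.4500·0.0000 + 0.5500·2.4882] = 1.3159
Node 0 (S = 40): V_0 = 1/1.04·[0.4500·0.0000 + 0.5500·1.3159] = 0.6959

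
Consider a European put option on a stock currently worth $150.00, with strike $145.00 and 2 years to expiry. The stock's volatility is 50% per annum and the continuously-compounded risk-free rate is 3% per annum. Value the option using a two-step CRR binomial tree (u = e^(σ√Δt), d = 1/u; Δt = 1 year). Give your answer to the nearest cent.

$29.77

CRR parameters: u = e^(σ√Δt) = e^(0.5·√1) = 1.6487, d = 1/u = 0.6065
Per-period rate: rΔt = 0.03·1 = 0.03, so R = e^0.03 = 1.0305
Risk-neutral probability p = (e^0.03 − 0.6065)/(1.6487 − 0.6065) = 0.4239/1.0422 = 0.4068
Terminal stock prices: S_uu = 407.7, S_ud = 150, S_dd = 55.18
Terminal payoffs (K − S): max(-262.7, 0) = 0, max(-5, 0) = 0, max(89.82, 0) = 89.82
Node u (S = 247.3): V_u = e^(−0.03)·[0.4068·0.0000 + 0.5932·0.0000] = 0.0000
Node d (S = 90.98): V_d = e^(−0.03)·[0.4068·0.0000 + 0.5932·89.8181] = 51.7087
Node 0 (S = 150): V_0 = e^(−0.03)·[0.4068·0.0000 + 0.5932·51.7087] = 29.7690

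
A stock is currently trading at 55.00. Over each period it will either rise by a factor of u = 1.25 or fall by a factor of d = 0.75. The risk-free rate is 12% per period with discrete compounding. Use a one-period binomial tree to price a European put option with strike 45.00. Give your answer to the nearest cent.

0.87

Risk-neutral probability p = (1 + 0.12 − 0.75)/(1.25 − 0.75) = 0.3700/0.5000 = 0.7400
Terminal stock prices: S_u = 68.75, S_d = 41.25
Terminal payoffs (K − S): max(-23.75, 0) = 0, max(3.75, 0) = 3.75
Node 0 (S = 55): V_0 = 1/1.12·[0.7400·0.0000 + 0.2600·3.7500] = 0.8705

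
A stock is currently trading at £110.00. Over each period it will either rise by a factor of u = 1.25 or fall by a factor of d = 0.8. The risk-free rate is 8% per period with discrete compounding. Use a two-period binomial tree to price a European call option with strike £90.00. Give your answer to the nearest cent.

Risk-neutral probability p = (1 + 0.08 − 0.8)/(1.25 − 0.8) = 0.2800/0.4500 = 0.6222
Terminal stock prices: S_uu = 171.9, S_ud = 110, S_dd = 70.4
Terminal payoffs (S − K): max(81.88, 0) = 81.88, max(20, 0) = 20, max(-19.6, 0) = 0
Node u (S = 137.5): V_u = 1/1.08·[0.6222·81.8750 + 0.3778·20.0000] = 54.1667
Node d (S = 88): V_d = 1/1.08·[0.6222·20.0000 + 0.3778·0.0000] = 11.5226
Node 0 (S = 110): V_0 = 1/1.08·[0.6222·54.1667 + 0.3778·11.5226] = 35.2377

£35.24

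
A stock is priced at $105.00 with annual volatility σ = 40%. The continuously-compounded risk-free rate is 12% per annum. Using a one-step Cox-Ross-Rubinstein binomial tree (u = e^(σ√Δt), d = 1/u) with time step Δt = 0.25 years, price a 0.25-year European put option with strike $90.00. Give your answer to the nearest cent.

CRR parameters: u = e^(σ√Δt) = e^(0.4·√0.25) = 1.2214, d = 1/u = 0.8187
Per-period rate: rΔt = 0.12·0.25 = 0.03, so R = e^0.03 = 1.0305
Risk-neutral probability p = (e^0.03 − 0.8187)/(1.2214 − 0.8187) = 0.2117/0.4027 = 0.5258
Terminal stock prices: S_u = 128.2, S_d = 85.97
Terminal payoffs (K − S): max(-38.25, 0) = 0, max(4.033, 0) = 4.033
Node 0 (S = 105): V_0 = e^(−0.03)·[0.5258·0.0000 + 0.4742·4.0333] = 1.8561

$1.86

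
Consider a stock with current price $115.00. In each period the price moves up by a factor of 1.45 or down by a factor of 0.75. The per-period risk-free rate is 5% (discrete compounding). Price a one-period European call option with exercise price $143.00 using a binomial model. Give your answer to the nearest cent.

Risk-neutral probability p = (1 + 0.05 − 0.75)/(1.45 − 0.75) = 0.3000/0.7000 = 0.4286
Terminal stock prices: S_u = 166.8, S_d = 86.25
Terminal payoffs (S − K): max(23.75, 0) = 23.75, max(-56.75, 0) = 0
Node 0 (S = 115): V_0 = 1/1.05·[0.4286·23.7500 + 0.5714·0.0000] = 9.6939

$9.69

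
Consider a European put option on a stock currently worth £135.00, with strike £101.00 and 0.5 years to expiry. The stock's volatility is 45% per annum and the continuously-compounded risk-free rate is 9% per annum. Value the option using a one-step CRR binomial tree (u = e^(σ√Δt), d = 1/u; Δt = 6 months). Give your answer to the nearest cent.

CRR parameters: u = e^(σ√Δt) = e^(0.45·√0.5) = 1.3746, d = 1/u = 0.7275
Per-period rate: rΔt = 0.09·0.5 = 0.045, so R = e^0.045 = 1.0460
Risk-neutral probability p = (e^0.045 − 0.7275)/(1.3746 − 0.7275) = 0.3186/0.6472 = 0.4922
Terminal stock prices: S_u = 185.6, S_d = 98.21
Terminal payoffs (K − S): max(-84.58, 0) = 0, max(2.793, 0) = 2.793
Node 0 (S = 135): V_0 = e^(−0.045)·[0.4922·0.0000 + 0.5078·2.7931] = 1.3558

£1.36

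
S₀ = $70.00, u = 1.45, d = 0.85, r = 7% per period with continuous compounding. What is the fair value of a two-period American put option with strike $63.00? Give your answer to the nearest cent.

Risk-neutral probability p = (e^0.07 − 0.85)/(1.45 − 0.85) = 0.2225/0.6000 = 0.3708
Terminal stock prices: S_uu = 147.2, S_ud = 86.27, S_dd = 50.57
Terminal payoffs (K − S): max(-84.18, 0) = 0, max(-23.27, 0) = 0, max(12.43, 0) = 12.43
Node u (S = 101.5): continuation = e^(−0.07)·[0.3708·0.0000 + 0.6292·0.0000] = 0.0000; exercise value = 0.0000 ≤ continuation, so V_u = 0.0000
Node d (S = 59.5): continuation = e^(−0.07)·[0.3708·0.0000 + 0.6292·12.4250] = 7.2887; exercise value = 3.5000 ≤ continuation, so V_d = 7.2887
Node 0 (S = 70): continuation = e^(−0.07)·[0.3708·0.0000 + 0.6292·7.2887] = 4.2757; exercise value = 0.0000 ≤ continuation, so V_0 = 4.2757

$4.28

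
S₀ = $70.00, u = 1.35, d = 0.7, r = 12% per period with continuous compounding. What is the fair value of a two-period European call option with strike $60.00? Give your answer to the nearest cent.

$25.17

Risk-neutral probability p = (e^0.12 − 0.7)/(1.35 − 0.7) = 0.4275/0.6500 = 0.6577
Terminal stock prices: S_uu = 127.6, S_ud = 66.15, S_dd = 34.3
Terminal payoffs (S − K): max(67.58, 0) = 67.58, max(6.15, 0) = 6.15, max(-25.7, 0) = 0
Node u (S = 94.5): V_u = e^(−0.12)·[0.6577·67.5750 + 0.3423·6.1500] = 41.2848
Node d (S = 49): V_d = e^(−0.12)·[0.6577·6.1500 + 0.3423·0.0000] = 3.5874
Node 0 (S = 70): V_0 = e^(−0.12)·[0.6577·41.2848 + 0.3423·3.5874] = 25.1712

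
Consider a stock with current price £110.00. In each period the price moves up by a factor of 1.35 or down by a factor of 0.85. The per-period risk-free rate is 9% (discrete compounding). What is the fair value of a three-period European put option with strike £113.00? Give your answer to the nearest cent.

£6.65

Risk-neutral probability p = (1 + 0.09 − 0.85)/(1.35 − 0.85) = 0.2400/0.5000 = 0.4800
Terminal stock prices: S_uuu = 270.6, S_uud = 170.4, S_udd = 107.3, S_ddd = 67.55
Terminal payoffs (K − S): max(-157.6, 0) = 0, max(-57.4, 0) = 0, max(5.709, 0) = 5.709, max(45.45, 0) = 45.45
Node uu (S = 200.5): V_uu = 1/1.09·[0.4800·0.0000 + 0.5200·0.0000] = 0.0000
Node ud (S = 126.2): V_ud = 1/1.09·[0.4800·0.0000 + 0.5200·5.7088] = 2.7234
Node dd (S = 79.47): V_dd = 1/1.09·[0.4800·5.7088 + 0.5200·45.4463] = 24.1947
Node u (S = 148.5): V_u = 1/1.09·[0.4800·0.0000 + 0.5200·2.7234] = 1.2993
Node d (S = 93.5): V_d = 1/1.09·[0.4800·2.7234 + 0.5200·24.1947] = 12.7418
Node 0 (S = 110): V_0 = 1/1.09·[0.4800·1.2993 + 0.5200·12.7418] = 6.6508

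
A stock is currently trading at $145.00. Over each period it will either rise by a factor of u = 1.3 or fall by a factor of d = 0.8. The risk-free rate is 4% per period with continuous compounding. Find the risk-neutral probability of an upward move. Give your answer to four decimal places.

p = 0.4816

Risk-neutral probability p = (e^0.04 − 0.8)/(1.3 − 0.8) = 0.2408/0.5000 = 0.4816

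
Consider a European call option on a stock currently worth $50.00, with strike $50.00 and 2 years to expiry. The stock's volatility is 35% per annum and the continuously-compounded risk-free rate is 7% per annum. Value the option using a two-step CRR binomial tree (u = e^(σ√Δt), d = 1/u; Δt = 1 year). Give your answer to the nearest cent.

$11.68

CRR parameters: u = e^(σ√Δt) = e^(0.35·√1) = 1.4191, d = 1/u = 0.7047
Per-period rate: rΔt = 0.07·1 = 0.07, so R = e^0.07 = 1.0725
Risk-neutral probability p = (e^0.07 − 0.7047)/(1.4191 − 0.7047) = 0.3678/0.7144 = 0.5149
Terminal stock prices: S_uu = 100.7, S_ud = 50, S_dd = 24.83
Terminal payoffs (S − K): max(50.69, 0) = 50.69, max(0, 0) = 0, max(-25.17, 0) = 0
Node u (S = 70.95): V_u = e^(−0.07)·[0.5149·50.6876 + 0.4851·0.0000] = 24.3337
Node d (S = 35.23): V_d = e^(−0.07)·[0.5149·0.0000 + 0.4851·0.0000] = 0.0000
Node 0 (S = 50): V_0 = e^(−0.07)·[0.5149·24.3337 + 0.4851·0.0000] = 11.6819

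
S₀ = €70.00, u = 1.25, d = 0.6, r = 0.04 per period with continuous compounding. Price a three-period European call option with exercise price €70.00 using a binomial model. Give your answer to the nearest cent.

€18.46

Risk-neutral probability p = (e^0.04 − 0.6)/(1.25 − 0.6) = 0.4408/0.6500 = 0.6782
Terminal stock prices: S_uuu = 136.7, S_uud = 65.62, S_udd = 31.5, S_ddd = 15.12
Terminal payoffs (S − K): max(66.72, 0) = 66.72, max(-4.375, 0) = 0, max(-38.5, 0) = 0, max(-54.88, 0) = 0
Node uu (S = 109.4): V_uu = e^(−0.04)·[0.6782·66.7188 + 0.3218·0.0000] = 43.4725
Node ud (S = 52.5): V_ud = e^(−0.04)·[0.6782·0.0000 + 0.3218·0.0000] = 0.0000
Node dd (S = 25.2): V_dd = e^(−0.04)·[0.6782·0.0000 + 0.3218·0.0000] = 0.0000
Node u (S = 87.5): V_u = e^(−0.04)·[0.6782·43.4725 + 0.3218·0.0000] = 28.3258
Node d (S = 42): V_d = e^(−0.04)·[0.6782·0.0000 + 0.3218·0.0000] = 0.0000
Node 0 (S = 70): V_0 = e^(−0.04)·[0.6782·28.3258 + 0.3218·0.0000] = 18.4565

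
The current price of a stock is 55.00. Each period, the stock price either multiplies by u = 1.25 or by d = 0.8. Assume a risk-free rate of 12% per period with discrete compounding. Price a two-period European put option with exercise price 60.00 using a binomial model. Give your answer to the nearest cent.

3.29

Risk-neutral probability p = (1 + 0.12 − 0.8)/(1.25 − 0.8) = 0.3200/0.4500 = 0.7111
Terminal stock prices: S_uu = 85.94, S_ud = 55, S_dd = 35.2
Terminal payoffs (K − S): max(-25.94, 0) = 0, max(5, 0) = 5, max(24.8, 0) = 24.8
Node u (S = 68.75): V_u = 1/1.12·[0.7111·0.0000 + 0.2889·5.0000] = 1.2897
Node d (S = 44): V_d = 1/1.12·[0.7111·5.0000 + 0.2889·24.8000] = 9.5714
Node 0 (S = 55): V_0 = 1/1.12·[0.7111·1.2897 + 0.2889·9.5714] = 3.2877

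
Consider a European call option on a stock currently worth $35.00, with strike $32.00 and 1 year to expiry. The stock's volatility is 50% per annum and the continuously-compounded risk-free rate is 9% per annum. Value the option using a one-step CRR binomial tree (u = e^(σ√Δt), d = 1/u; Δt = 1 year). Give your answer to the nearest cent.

CRR parameters: u = e^(σ√Δt) = e^(0.5·√1) = 1.6487, d = 1/u = 0.6065
Per-period rate: rΔt = 0.09·1 = 0.09, so R = e^0.09 = 1.0942
Risk-neutral probability p = (e^0.09 − 0.6065)/(1.6487 − 0.6065) = 0.4876/1.0422 = 0.4679
Terminal stock prices: S_u = 57.71, S_d = 21.23
Terminal payoffs (S − K): max(25.71, 0) = 25.71, max(-10.77, 0) = 0
Node 0 (S = 35): V_0 = e^(−0.09)·[0.4679·25.7052 + 0.5321·0.0000] = 10.9924

$10.99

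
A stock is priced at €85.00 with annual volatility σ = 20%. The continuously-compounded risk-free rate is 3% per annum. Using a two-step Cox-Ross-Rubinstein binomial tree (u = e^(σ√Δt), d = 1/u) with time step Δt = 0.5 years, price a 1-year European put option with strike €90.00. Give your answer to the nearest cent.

CRR parameters: u = e^(σ√Δt) = e^(0.2·√0.5) = 1.1519, d = 1/u = 0.8681
Per-period rate: rΔt = 0.03·0.5 = 0.015, so R = e^0.015 = 1.0151
Risk-neutral probability p = (e^0.015 − 0.8681)/(1.1519 − 0.8681) = 0.1470/0.2838 = 0.5180
Terminal stock prices: S_uu = 112.8, S_ud = 85, S_dd = 64.06
Terminal payoffs (K − S): max(-22.79, 0) = 0, max(5, 0) = 5, max(25.94, 0) = 25.94
Node u (S = 97.91): V_u = e^(−0.015)·[0.5180·0.0000 + 0.4820·5.0000] = 2.3743
Node d (S = 73.79): V_d = e^(−0.015)·[0.5180·5.0000 + 0.4820·25.9407] = 14.8696
Node 0 (S = 85): V_0 = e^(−0.015)·[0.5180·2.3743 + 0.4820·14.8696] = 8.2725

€8.27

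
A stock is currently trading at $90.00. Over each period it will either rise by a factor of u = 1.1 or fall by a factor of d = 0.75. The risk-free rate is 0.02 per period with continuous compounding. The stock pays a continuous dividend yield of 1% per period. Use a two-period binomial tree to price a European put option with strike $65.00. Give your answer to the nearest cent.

$0.91

Per-period risk-free factor R = e^0.02 = 1.0202; dividend-adjusted growth = e^(0.02−0.01) = 1.0101.
Risk-neutral probability p = (1.0101 − 0.75)/(1.1 − 0.75) = 0.2601/0.3500 = 0.7430
Terminal stock prices: S_uu = 108.9, S_ud = 74.25, S_dd = 50.62
Terminal payoffs (K − S): max(-43.9, 0) = 0, max(-9.25, 0) = 0, max(14.38, 0) = 14.38
Node u (S = 99): V_u = e^(−0.02)·[0.7430·0.0000 + 0.2570·0.0000] = 0.0000
Node d (S = 67.5): V_d = e^(−0.02)·[0.7430·0.0000 + 0.2570·14.3750] = 3.6212
Node 0 (S = 90): V_0 = e^(−0.02)·[0.7430·0.0000 + 0.2570·3.6212] = 0.9122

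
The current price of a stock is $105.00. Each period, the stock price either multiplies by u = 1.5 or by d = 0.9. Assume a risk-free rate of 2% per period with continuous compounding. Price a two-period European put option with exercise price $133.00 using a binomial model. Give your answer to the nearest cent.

Risk-neutral probability p = (e^0.02 − 0.9)/(1.5 − 0.9) = 0.1202/0.6000 = 0.2003
Terminal stock prices: S_uu = 236.2, S_ud = 141.8, S_dd = 85.05
Terminal payoffs (K − S): max(-103.2, 0) = 0, max(-8.75, 0) = 0, max(47.95, 0) = 47.95
Node u (S = 157.5): V_u = e^(−0.02)·[0.2003·0.0000 + 0.7997·0.0000] = 0.0000
Node d (S = 94.5): V_d = e^(−0.02)·[0.2003·0.0000 + 0.7997·47.9500] = 37.5846
Node 0 (S = 105): V_0 = e^(−0.02)·[0.2003·0.0000 + 0.7997·37.5846] = 29.4600

$29.46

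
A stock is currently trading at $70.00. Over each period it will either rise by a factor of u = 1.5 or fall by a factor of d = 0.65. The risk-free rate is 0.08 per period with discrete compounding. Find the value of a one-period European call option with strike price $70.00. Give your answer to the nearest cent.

Risk-neutral probability p = (1 + 0.08 − 0.65)/(1.5 − 0.65) = 0.4300/0.8500 = 0.5059
Terminal stock prices: S_u = 105, S_d = 45.5
Terminal payoffs (S − K): max(35, 0) = 35, max(-24.5, 0) = 0
Node 0 (S = 70): V_0 = 1/1.08·[0.5059·35.0000 + 0.4941·0.0000] = 16.3943

$16.39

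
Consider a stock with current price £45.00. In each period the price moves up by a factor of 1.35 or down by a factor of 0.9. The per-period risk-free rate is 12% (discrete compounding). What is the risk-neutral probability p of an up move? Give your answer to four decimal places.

p = 0.4889

Risk-neutral probability p = (1 + 0.12 − 0.9)/(1.35 − 0.9) = 0.2200/0.4500 = 0.4889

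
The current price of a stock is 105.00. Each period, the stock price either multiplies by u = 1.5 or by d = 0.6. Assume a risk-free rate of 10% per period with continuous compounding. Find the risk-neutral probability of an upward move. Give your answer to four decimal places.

p = 0.5613

Risk-neutral probability p = (e^0.1 − 0.6)/(1.5 − 0.6) = 0.5052/0.9000 = 0.5613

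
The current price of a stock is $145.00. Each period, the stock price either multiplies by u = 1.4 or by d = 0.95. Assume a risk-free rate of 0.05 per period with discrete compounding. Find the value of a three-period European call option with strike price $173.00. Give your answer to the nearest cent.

Risk-neutral probability p = (1 + 0.05 − 0.95)/(1.4 − 0.95) = 0.1000/0.4500 = 0.2222
Terminal stock prices: S_uuu = 397.9, S_uud = 270, S_udd = 183.2, S_ddd = 124.3
Terminal payoffs (S − K): max(224.9, 0) = 224.9, max(96.99, 0) = 96.99, max(10.21, 0) = 10.21, max(-48.68, 0) = 0
Node uu (S = 284.2): V_uu = 1/1.05·[0.2222·224.8800 + 0.7778·96.9900] = 119.4381
Node ud (S = 192.8): V_ud = 1/1.05·[0.2222·96.9900 + 0.7778·10.2075] = 28.0881
Node dd (S = 130.9): V_dd = 1/1.05·[0.2222·10.2075 + 0.7778·0.0000] = 2.1603
Node u (S = 203): V_u = 1/1.05·[0.2222·119.4381 + 0.7778·28.0881] = 46.0839
Node d (S = 137.8): V_d = 1/1.05·[0.2222·28.0881 + 0.7778·2.1603] = 7.5448
Node 0 (S = 145): V_0 = 1/1.05·[0.2222·46.0839 + 0.7778·7.5448] = 15.3420

$15.34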